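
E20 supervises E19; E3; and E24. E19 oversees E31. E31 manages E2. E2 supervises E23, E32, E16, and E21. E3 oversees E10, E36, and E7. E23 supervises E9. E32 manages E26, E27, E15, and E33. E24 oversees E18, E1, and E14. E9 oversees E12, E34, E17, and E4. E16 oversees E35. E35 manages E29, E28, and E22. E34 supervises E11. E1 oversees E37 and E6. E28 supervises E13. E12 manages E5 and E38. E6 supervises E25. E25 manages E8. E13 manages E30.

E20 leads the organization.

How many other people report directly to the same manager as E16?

3

E16 reports to E2. E2's other direct reports are E23, E32, E21 — 3 peers.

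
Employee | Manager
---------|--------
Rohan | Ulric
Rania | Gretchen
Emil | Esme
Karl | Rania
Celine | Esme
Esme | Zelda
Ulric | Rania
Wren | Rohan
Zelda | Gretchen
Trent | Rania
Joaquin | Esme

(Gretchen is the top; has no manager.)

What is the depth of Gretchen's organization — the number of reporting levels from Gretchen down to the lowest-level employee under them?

The longest chain under Gretchen runs Gretchen → Rania → Ulric → Rohan → Wren, which is 4 levels below Gretchen.

4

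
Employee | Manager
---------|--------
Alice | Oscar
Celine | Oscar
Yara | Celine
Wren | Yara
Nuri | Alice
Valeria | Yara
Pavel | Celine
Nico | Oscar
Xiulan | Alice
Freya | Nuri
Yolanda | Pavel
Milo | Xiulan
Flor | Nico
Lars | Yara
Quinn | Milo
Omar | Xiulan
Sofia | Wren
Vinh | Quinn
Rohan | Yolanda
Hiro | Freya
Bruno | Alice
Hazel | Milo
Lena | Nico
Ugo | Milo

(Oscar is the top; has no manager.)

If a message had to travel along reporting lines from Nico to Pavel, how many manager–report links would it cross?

3

Nico is 1 level below Oscar, and Pavel is 2 levels below Oscar (their lowest common manager). The shortest path runs up from Nico to Oscar and back down to Pavel: 1 + 2 = 3 links.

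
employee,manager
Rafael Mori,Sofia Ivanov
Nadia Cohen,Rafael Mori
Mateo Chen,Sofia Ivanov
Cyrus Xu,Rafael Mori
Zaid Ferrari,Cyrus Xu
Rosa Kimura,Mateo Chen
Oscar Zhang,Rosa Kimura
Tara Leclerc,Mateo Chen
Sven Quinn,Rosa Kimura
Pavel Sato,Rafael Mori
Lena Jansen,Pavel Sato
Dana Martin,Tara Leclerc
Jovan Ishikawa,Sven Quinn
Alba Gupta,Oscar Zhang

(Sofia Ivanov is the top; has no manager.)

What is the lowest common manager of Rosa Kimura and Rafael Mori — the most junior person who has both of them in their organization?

Sofia Ivanov

Rosa Kimura's chain of managers is Mateo Chen, Sofia Ivanov. Rafael Mori's chain of managers is Sofia Ivanov. The first manager that appears in both chains is Sofia Ivanov.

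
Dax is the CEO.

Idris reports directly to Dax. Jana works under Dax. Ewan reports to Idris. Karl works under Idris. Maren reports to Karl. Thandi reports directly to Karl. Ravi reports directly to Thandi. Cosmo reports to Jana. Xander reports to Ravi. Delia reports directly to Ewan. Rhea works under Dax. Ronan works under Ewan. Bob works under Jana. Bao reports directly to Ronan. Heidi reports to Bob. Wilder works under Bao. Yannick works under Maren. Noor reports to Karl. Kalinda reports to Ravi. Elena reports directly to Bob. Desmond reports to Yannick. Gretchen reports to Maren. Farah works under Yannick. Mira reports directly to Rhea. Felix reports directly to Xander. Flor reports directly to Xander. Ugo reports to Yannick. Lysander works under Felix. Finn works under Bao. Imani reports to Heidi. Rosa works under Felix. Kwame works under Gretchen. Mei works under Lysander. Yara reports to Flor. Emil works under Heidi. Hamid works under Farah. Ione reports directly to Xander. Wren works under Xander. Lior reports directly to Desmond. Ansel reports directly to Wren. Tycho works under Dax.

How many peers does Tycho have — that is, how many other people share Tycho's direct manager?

Tycho reports to Dax. Dax's other direct reports are Idris, Jana, Rhea — 3 peers.

3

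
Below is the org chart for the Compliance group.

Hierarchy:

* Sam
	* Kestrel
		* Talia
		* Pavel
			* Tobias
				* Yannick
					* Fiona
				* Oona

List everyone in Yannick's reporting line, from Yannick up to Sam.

Yannick reports to Tobias. Tobias reports to Pavel. Pavel reports to Kestrel. Kestrel reports to Sam. Sam is at the top.

Yannick -> Tobias -> Pavel -> Kestrel -> Sam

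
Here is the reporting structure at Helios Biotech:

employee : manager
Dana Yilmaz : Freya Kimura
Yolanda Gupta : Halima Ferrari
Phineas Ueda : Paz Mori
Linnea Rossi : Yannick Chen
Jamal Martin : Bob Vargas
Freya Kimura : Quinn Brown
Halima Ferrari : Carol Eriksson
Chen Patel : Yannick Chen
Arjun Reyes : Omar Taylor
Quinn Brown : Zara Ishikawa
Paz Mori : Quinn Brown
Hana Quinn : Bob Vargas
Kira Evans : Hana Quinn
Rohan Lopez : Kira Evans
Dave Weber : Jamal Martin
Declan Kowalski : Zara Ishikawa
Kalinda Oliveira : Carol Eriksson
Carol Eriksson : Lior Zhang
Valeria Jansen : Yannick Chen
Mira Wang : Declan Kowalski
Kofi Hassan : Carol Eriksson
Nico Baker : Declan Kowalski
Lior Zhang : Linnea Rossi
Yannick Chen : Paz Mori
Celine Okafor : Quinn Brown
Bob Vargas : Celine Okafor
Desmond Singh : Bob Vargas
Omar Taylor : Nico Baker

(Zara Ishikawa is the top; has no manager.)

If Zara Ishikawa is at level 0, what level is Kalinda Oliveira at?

7

Chain from Kalinda Oliveira up to Zara Ishikawa: Kalinda Oliveira → Carol Eriksson → Lior Zhang → Linnea Rossi → Yannick Chen → Paz Mori → Quinn Brown → Zara Ishikawa. That is 7 steps up, so Kalinda Oliveira is 7 levels below Zara Ishikawa.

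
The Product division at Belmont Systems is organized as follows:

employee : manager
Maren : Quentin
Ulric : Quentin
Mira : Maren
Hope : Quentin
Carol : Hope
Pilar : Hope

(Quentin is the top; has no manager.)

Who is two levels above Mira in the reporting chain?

Quentin

Mira reports to Maren, and Maren reports to Quentin. So Mira's skip-level manager is Quentin.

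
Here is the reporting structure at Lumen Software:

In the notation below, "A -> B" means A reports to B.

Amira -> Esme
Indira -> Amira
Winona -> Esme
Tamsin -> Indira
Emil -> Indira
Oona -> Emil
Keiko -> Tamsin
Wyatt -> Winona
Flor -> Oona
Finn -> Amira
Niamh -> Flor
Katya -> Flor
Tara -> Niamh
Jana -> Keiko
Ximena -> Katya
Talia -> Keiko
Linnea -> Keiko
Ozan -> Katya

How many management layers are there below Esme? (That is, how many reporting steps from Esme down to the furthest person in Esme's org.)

7

The longest chain under Esme runs Esme → Amira → Indira → Emil → Oona → Flor → Katya → Ozan, which is 7 levels below Esme.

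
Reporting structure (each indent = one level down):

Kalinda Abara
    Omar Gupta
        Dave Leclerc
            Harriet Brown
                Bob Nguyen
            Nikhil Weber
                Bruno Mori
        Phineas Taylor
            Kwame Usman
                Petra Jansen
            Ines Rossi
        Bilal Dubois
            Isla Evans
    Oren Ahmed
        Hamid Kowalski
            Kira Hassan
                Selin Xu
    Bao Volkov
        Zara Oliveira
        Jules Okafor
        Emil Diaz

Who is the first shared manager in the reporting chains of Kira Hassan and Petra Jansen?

Kira Hassan's chain of managers is Hamid Kowalski, Oren Ahmed, Kalinda Abara. Petra Jansen's chain of managers is Kwame Usman, Phineas Taylor, Omar Gupta, Kalinda Abara. The first manager that appears in both chains is Kalinda Abara.

Kalinda Abara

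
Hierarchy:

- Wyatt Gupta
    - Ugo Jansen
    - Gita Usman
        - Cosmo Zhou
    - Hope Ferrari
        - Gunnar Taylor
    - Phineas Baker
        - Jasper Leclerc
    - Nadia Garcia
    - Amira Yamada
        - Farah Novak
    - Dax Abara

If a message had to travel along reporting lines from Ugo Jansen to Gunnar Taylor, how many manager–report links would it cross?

3

Ugo Jansen is 1 level below Wyatt Gupta, and Gunnar Taylor is 2 levels below Wyatt Gupta (their lowest common manager). The shortest path runs up from Ugo Jansen to Wyatt Gupta and back down to Gunnar Taylor: 1 + 2 = 3 links.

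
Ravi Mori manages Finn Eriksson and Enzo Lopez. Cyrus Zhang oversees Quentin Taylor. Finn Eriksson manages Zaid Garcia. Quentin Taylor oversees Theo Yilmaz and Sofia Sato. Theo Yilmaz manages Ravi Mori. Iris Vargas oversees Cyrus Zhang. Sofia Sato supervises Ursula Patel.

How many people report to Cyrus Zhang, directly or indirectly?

8

Cyrus Zhang directly manages Quentin Taylor. Under Quentin Taylor: Theo Yilmaz, Ravi Mori, Enzo Lopez, Finn Eriksson, Zaid Garcia, Sofia Sato, Ursula Patel (7). That's 8 in total.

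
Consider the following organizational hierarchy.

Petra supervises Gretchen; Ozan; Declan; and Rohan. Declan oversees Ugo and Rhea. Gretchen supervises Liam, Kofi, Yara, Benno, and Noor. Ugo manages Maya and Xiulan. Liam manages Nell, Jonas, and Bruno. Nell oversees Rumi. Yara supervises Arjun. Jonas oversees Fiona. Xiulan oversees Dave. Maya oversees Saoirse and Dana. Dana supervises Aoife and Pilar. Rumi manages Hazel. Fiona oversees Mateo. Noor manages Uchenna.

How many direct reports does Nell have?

1

Nell directly manages Rumi. That is 1 direct report.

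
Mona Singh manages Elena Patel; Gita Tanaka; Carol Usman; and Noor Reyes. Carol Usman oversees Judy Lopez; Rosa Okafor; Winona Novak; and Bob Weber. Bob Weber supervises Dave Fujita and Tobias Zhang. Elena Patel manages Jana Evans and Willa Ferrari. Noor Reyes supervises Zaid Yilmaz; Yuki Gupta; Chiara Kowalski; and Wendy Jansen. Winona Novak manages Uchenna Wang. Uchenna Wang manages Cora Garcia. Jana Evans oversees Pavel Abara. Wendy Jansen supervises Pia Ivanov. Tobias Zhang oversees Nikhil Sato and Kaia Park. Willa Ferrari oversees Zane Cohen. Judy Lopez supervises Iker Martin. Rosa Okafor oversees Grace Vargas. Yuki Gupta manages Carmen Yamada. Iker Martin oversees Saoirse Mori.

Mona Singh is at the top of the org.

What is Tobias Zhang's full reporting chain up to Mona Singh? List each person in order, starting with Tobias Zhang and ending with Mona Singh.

Tobias Zhang -> Bob Weber -> Carol Usman -> Mona Singh

Tobias Zhang reports to Bob Weber. Bob Weber reports to Carol Usman. Carol Usman reports to Mona Singh. Mona Singh is at the top.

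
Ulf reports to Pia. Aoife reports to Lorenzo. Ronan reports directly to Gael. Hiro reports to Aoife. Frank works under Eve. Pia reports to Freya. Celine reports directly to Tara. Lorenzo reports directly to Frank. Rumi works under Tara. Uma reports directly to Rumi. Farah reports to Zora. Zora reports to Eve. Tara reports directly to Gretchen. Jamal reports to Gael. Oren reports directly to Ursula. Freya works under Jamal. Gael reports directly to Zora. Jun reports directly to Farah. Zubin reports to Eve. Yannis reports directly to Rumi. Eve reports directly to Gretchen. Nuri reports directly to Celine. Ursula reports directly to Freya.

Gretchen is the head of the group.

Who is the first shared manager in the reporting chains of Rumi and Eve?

Gretchen

Rumi's chain of managers is Tara, Gretchen. Eve's chain of managers is Gretchen. The first manager that appears in both chains is Gretchen.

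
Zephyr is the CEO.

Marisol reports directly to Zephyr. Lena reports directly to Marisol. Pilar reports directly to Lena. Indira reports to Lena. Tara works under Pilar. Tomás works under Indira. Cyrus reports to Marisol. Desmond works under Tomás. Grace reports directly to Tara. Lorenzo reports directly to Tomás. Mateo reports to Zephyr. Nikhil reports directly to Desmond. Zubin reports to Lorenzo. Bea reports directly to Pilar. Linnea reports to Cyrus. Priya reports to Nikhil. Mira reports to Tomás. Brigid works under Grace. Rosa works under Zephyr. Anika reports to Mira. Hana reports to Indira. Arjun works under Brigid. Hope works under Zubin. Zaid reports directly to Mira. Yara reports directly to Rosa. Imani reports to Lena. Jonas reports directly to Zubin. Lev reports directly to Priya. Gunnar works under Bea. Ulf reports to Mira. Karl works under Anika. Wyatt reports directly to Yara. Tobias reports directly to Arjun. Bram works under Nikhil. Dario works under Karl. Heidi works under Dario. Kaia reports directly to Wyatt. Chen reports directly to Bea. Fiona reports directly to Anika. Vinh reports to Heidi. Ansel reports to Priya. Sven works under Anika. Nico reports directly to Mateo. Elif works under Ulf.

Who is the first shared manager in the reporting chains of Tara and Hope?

Tara's chain of managers is Pilar, Lena, Marisol, Zephyr. Hope's chain of managers is Zubin, Lorenzo, Tomás, Indira, Lena, Marisol, Zephyr. The first manager that appears in both chains is Lena.

Lena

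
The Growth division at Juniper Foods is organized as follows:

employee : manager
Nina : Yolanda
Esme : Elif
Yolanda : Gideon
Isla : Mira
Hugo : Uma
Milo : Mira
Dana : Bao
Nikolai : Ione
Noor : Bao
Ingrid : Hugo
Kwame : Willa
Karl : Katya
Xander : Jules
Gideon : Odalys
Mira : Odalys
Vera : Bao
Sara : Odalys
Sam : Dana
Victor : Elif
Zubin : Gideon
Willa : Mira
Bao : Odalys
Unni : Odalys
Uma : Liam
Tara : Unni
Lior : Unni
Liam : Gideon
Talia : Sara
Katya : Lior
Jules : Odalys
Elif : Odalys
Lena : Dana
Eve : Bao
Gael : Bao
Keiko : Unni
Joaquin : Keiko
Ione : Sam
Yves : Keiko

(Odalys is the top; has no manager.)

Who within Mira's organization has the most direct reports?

Mira

Direct-report counts within Mira's organization: Mira has 3; Willa has 1. The largest is 3, held by Mira.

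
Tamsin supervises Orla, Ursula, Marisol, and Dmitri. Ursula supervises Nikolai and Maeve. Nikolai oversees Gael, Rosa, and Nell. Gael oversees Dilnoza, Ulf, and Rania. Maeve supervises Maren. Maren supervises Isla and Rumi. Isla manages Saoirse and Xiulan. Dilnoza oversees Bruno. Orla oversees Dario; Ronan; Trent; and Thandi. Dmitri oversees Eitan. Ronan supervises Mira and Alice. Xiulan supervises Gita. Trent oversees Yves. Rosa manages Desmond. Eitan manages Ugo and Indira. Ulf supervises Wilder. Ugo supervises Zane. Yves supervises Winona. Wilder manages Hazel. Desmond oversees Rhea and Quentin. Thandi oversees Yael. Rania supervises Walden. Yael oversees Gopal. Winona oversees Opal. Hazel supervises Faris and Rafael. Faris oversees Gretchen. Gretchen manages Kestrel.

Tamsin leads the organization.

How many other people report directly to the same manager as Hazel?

0

Hazel reports to Wilder, and Wilder has no other direct reports. Hazel has 0 peers.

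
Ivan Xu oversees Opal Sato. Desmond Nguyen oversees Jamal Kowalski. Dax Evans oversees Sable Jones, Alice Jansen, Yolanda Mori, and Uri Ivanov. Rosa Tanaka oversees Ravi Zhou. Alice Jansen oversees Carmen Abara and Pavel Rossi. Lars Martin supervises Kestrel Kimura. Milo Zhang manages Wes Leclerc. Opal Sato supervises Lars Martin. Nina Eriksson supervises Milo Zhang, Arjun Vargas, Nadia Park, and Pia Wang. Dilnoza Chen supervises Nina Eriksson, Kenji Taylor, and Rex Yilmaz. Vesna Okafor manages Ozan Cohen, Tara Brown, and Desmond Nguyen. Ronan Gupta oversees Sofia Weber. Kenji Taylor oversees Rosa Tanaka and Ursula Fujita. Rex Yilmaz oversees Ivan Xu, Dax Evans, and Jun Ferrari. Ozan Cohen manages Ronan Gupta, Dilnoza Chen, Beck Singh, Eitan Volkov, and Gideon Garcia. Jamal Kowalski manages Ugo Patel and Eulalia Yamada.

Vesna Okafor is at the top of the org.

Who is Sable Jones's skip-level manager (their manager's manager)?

Rex Yilmaz

Sable Jones reports to Dax Evans, and Dax Evans reports to Rex Yilmaz. So Sable Jones's skip-level manager is Rex Yilmaz.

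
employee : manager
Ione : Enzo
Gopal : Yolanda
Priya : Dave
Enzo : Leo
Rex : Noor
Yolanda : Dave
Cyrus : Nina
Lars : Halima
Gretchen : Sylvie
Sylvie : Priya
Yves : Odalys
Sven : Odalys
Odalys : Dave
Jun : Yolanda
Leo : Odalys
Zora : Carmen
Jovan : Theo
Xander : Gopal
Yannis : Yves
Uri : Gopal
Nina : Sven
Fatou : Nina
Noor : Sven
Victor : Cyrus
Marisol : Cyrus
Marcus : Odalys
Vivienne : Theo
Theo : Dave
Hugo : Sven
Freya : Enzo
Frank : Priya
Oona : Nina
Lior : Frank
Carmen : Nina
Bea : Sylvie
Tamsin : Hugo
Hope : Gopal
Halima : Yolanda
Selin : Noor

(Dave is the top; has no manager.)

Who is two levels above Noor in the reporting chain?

Odalys

Noor reports to Sven, and Sven reports to Odalys. So Noor's skip-level manager is Odalys.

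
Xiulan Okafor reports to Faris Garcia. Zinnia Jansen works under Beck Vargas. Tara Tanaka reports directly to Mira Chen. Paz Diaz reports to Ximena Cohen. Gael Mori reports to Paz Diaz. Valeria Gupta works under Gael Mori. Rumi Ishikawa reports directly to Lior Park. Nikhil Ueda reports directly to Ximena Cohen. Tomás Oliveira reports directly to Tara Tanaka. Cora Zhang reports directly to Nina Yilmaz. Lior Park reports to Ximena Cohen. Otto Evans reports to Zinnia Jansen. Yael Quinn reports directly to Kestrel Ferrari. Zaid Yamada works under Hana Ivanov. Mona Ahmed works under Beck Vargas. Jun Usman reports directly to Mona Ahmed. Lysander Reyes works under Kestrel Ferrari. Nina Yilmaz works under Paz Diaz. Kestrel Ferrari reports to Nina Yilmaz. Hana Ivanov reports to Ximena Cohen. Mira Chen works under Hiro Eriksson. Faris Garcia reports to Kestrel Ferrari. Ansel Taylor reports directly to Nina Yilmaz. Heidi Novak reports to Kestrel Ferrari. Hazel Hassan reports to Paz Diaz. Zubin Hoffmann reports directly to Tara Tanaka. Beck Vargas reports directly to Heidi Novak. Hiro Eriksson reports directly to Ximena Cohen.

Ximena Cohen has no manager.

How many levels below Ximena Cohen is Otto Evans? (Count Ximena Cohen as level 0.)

Chain from Otto Evans up to Ximena Cohen: Otto Evans → Zinnia Jansen → Beck Vargas → Heidi Novak → Kestrel Ferrari → Nina Yilmaz → Paz Diaz → Ximena Cohen. That is 7 steps up, so Otto Evans is 7 levels below Ximena Cohen.

7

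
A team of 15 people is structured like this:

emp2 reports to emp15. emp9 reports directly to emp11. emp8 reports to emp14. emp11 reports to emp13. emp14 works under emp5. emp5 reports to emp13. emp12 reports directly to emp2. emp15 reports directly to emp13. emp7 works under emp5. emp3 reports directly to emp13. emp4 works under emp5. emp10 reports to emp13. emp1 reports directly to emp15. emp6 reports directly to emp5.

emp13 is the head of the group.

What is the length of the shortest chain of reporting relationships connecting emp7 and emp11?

3

emp7 is 2 levels below emp13, and emp11 is 1 level below emp13 (their lowest common manager). The shortest path runs up from emp7 to emp13 and back down to emp11: 2 + 1 = 3 links.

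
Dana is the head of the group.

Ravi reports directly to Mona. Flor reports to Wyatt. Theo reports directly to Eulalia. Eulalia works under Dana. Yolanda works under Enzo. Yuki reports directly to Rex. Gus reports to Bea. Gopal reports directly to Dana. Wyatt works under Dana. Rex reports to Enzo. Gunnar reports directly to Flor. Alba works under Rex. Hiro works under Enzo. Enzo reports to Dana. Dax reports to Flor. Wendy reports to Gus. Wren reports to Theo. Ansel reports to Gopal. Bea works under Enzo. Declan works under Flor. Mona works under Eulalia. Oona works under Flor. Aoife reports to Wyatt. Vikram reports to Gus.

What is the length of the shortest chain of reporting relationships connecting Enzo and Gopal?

Enzo is 1 level below Dana, and Gopal is 1 level below Dana (their lowest common manager). The shortest path runs up from Enzo to Dana and back down to Gopal: 1 + 1 = 2 links.

2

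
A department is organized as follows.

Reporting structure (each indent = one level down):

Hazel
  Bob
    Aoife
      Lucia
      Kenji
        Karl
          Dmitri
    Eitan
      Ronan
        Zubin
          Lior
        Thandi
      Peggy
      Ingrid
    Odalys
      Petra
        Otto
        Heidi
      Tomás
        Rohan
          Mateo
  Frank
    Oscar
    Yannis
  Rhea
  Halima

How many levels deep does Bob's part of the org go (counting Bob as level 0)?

The longest chain under Bob runs Bob → Odalys → Tomás → Rohan → Mateo, which is 4 levels below Bob.

4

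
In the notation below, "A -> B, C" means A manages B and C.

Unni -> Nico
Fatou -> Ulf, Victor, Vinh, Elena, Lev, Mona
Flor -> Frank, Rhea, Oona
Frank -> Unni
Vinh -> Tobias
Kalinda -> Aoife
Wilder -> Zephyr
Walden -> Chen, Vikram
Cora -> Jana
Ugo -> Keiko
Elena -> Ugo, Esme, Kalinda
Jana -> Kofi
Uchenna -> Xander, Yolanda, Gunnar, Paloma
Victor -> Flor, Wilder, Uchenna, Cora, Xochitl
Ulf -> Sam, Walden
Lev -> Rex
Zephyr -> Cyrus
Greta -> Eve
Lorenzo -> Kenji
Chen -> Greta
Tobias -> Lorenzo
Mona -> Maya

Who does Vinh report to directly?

Fatou

Vinh reports directly to Fatou.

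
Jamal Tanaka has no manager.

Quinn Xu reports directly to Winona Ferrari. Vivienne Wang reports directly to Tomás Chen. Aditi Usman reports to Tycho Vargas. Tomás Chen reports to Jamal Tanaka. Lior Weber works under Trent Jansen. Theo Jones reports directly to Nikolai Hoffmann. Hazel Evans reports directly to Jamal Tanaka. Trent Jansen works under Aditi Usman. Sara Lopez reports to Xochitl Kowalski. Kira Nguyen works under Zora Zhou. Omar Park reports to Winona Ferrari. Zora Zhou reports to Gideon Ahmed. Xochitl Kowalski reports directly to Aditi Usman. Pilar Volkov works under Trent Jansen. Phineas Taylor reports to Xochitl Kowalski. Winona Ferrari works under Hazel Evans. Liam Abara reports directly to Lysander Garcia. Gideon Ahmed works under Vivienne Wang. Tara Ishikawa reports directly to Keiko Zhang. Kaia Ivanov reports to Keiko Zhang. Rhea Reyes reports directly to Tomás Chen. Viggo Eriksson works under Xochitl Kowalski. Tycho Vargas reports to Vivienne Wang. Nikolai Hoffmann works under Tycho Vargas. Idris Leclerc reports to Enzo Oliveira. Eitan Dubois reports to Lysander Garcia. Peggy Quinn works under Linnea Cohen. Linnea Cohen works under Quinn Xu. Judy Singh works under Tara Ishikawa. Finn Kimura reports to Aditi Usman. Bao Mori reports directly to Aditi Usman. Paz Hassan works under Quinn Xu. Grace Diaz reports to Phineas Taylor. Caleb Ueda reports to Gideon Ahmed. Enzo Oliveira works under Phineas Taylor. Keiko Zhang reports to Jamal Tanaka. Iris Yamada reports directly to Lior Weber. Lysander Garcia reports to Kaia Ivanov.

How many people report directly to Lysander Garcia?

Lysander Garcia directly manages Eitan Dubois, Liam Abara. That is 2 direct reports.

2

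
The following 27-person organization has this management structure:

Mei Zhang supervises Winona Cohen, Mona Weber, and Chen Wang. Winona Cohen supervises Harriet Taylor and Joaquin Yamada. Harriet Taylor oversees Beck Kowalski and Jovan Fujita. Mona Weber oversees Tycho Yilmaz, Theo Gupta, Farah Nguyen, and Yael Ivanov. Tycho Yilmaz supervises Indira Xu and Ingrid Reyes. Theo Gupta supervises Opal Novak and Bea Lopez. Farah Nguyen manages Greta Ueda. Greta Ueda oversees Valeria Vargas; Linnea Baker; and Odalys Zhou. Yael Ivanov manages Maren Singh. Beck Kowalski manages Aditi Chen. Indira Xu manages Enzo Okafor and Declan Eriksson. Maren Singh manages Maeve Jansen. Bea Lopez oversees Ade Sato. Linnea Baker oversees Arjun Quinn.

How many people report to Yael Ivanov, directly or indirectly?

Yael Ivanov directly manages Maren Singh. Under Maren Singh: Maeve Jansen (1). That's 2 in total.

2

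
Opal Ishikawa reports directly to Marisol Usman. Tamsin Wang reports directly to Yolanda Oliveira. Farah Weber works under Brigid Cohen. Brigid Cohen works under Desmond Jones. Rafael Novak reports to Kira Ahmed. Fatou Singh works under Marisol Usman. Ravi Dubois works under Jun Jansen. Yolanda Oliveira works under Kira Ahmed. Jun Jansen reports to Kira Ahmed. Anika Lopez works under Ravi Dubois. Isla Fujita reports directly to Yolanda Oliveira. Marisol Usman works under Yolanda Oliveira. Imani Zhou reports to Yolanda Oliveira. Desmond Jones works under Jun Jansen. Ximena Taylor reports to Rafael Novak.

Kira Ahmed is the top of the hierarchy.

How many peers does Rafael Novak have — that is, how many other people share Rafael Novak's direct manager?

Rafael Novak reports to Kira Ahmed. Kira Ahmed's other direct reports are Yolanda Oliveira, Jun Jansen — 2 peers.

2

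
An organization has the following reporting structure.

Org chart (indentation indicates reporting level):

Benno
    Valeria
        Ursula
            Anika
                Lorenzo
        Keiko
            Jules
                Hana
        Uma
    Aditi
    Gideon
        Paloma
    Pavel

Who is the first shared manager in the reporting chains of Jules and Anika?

Jules's chain of managers is Keiko, Valeria, Benno. Anika's chain of managers is Ursula, Valeria, Benno. The first manager that appears in both chains is Valeria.

Valeria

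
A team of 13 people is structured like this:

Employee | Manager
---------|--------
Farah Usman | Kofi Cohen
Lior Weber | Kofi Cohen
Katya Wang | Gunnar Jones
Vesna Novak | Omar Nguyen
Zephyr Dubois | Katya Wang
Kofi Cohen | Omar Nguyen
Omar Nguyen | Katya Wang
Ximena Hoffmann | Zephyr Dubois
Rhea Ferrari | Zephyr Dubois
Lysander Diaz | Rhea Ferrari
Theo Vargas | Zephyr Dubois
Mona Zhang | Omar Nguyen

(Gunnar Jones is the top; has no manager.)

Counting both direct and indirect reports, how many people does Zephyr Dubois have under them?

4

Zephyr Dubois directly manages Rhea Ferrari, Theo Vargas, Ximena Hoffmann. Under Rhea Ferrari: Lysander Diaz (1). Theo Vargas has no reports. Ximena Hoffmann has no reports. So Zephyr Dubois's organization is 3 direct reports plus everyone under them: 2 + 1 + 1 = 4.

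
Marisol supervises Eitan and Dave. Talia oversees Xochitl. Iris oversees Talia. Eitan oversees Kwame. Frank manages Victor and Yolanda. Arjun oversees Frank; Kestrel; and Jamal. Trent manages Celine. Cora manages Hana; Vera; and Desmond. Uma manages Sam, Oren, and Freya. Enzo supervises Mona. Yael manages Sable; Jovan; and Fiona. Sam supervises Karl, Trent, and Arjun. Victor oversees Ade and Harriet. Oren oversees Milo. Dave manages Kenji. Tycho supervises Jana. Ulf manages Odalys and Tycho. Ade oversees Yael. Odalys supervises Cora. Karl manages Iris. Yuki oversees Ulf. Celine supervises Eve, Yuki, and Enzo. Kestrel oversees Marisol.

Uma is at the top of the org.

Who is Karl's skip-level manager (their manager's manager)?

Uma

Karl reports to Sam, and Sam reports to Uma. So Karl's skip-level manager is Uma.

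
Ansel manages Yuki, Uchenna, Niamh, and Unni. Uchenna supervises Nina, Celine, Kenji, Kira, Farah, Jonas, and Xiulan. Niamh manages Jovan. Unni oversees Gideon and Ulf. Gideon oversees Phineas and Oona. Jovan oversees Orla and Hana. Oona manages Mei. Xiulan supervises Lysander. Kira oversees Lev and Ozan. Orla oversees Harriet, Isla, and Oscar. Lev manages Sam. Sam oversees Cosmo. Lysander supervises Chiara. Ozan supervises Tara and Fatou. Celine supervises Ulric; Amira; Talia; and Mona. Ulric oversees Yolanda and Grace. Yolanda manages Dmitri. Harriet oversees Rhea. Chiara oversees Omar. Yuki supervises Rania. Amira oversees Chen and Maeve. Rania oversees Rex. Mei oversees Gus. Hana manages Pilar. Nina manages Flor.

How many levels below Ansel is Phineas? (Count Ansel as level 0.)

3

Chain from Phineas up to Ansel: Phineas → Gideon → Unni → Ansel. That is 3 steps up, so Phineas is 3 levels below Ansel.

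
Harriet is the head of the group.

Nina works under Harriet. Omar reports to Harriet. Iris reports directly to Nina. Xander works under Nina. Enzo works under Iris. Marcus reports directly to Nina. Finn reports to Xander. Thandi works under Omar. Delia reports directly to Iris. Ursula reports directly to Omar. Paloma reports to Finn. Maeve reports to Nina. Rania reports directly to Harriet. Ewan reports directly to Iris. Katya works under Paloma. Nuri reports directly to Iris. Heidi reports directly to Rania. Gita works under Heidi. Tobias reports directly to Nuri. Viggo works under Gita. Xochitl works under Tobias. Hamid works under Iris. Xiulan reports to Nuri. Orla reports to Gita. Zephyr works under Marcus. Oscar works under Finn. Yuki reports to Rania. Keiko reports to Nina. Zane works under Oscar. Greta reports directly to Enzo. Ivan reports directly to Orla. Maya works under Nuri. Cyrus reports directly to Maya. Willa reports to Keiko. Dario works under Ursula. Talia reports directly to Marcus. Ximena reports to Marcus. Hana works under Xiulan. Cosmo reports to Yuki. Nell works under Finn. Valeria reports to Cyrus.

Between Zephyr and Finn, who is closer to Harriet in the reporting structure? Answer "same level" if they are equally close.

Both Zephyr and Finn are 3 levels below Harriet.

same level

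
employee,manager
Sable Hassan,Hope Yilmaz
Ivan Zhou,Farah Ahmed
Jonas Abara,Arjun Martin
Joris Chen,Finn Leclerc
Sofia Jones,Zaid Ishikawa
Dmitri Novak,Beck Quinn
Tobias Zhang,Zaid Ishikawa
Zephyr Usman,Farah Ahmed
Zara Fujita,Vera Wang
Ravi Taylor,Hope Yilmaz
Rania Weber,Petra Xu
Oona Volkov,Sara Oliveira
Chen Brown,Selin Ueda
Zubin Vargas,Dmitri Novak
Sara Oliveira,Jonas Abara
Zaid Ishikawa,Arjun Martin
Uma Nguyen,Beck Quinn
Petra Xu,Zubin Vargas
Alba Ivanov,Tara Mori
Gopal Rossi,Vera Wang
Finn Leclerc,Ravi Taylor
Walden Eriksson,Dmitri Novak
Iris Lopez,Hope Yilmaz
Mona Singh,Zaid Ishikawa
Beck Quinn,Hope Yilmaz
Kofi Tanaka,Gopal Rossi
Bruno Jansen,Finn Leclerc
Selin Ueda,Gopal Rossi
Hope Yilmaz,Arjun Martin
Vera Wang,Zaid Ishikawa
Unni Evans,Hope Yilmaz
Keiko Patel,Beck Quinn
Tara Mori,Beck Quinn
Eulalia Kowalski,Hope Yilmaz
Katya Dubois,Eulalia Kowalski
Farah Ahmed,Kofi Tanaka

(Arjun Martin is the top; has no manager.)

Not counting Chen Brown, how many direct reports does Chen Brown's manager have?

0

Chen Brown reports to Selin Ueda, and Selin Ueda has no other direct reports. Chen Brown has 0 peers.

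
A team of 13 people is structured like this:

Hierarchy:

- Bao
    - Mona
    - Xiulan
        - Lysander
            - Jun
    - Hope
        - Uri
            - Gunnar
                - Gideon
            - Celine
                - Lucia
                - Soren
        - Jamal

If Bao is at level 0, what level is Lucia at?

4

Chain from Lucia up to Bao: Lucia → Celine → Uri → Hope → Bao. That is 4 steps up, so Lucia is 4 levels below Bao.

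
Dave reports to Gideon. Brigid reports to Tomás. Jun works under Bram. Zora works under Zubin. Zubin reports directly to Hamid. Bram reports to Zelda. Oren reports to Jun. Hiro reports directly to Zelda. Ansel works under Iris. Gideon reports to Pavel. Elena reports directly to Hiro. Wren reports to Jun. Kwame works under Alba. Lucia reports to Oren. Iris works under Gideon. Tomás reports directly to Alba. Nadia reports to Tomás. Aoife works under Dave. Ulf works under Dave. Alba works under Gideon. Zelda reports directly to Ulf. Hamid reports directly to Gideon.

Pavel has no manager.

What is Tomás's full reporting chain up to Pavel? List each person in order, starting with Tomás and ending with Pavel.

Tomás -> Alba -> Gideon -> Pavel

Tomás reports to Alba. Alba reports to Gideon. Gideon reports to Pavel. Pavel is at the top.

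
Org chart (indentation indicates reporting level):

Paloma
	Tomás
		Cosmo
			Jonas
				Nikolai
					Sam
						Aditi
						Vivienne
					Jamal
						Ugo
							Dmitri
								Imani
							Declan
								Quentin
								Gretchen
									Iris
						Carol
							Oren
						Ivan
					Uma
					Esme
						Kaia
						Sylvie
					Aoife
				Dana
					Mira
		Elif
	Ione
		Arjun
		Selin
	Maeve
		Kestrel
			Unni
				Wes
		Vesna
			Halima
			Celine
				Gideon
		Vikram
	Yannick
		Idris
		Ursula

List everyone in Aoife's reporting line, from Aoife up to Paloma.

Aoife reports to Nikolai. Nikolai reports to Jonas. Jonas reports to Cosmo. Cosmo reports to Tomás. Tomás reports to Paloma. Paloma is at the top.

Aoife -> Nikolai -> Jonas -> Cosmo -> Tomás -> Paloma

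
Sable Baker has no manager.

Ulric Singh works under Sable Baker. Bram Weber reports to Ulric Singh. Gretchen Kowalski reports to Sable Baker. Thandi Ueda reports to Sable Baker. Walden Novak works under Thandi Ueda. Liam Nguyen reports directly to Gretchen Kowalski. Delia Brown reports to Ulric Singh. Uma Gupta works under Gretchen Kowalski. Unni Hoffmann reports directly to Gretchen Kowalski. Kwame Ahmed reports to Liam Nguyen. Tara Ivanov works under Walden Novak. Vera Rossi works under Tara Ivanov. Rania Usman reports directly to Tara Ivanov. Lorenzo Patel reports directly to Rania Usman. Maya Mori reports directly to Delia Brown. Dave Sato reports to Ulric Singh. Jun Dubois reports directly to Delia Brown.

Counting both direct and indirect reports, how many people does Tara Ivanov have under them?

3

Tara Ivanov directly manages Vera Rossi, Rania Usman. Vera Rossi has no reports. Under Rania Usman: Lorenzo Patel (1). So Tara Ivanov's organization is 2 direct reports plus everyone under them: 1 + 2 = 3.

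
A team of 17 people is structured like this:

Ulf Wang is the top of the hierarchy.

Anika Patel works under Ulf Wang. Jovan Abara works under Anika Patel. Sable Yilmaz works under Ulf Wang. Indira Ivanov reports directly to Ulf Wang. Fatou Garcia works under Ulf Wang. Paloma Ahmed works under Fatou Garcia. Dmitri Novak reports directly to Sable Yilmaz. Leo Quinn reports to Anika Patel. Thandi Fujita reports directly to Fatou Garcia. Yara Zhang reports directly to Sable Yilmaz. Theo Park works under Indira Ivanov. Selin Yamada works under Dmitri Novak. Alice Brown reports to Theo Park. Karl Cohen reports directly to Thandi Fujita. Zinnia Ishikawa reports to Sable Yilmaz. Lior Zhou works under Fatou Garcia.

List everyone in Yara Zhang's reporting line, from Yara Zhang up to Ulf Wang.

Yara Zhang -> Sable Yilmaz -> Ulf Wang

Yara Zhang reports to Sable Yilmaz. Sable Yilmaz reports to Ulf Wang. Ulf Wang is at the top.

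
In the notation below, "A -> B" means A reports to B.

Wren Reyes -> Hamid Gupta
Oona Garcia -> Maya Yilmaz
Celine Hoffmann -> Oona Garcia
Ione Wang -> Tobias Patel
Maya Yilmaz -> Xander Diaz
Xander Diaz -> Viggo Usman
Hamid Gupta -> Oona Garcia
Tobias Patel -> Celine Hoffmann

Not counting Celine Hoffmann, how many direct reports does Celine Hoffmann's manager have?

Celine Hoffmann reports to Oona Garcia. Oona Garcia's other direct reports are Hamid Gupta — 1 peer.

1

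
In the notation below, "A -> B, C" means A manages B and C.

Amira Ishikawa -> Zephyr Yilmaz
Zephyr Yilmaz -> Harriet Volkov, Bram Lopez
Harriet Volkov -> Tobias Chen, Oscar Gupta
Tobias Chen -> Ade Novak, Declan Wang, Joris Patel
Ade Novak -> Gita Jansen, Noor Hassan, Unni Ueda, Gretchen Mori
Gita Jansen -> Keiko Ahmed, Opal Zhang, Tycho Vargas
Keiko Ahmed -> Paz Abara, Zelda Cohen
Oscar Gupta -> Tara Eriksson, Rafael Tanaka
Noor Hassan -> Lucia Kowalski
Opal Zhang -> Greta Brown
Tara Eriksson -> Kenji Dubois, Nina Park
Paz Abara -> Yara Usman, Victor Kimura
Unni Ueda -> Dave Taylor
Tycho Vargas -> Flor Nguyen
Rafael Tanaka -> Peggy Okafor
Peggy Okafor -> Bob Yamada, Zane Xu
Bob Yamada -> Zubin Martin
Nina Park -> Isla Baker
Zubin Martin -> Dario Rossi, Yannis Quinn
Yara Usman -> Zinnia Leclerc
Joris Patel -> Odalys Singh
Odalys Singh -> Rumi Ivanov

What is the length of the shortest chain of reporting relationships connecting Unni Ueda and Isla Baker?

Unni Ueda is 3 levels below Harriet Volkov, and Isla Baker is 4 levels below Harriet Volkov (their lowest common manager). The shortest path runs up from Unni Ueda to Harriet Volkov and back down to Isla Baker: 3 + 4 = 7 links.

7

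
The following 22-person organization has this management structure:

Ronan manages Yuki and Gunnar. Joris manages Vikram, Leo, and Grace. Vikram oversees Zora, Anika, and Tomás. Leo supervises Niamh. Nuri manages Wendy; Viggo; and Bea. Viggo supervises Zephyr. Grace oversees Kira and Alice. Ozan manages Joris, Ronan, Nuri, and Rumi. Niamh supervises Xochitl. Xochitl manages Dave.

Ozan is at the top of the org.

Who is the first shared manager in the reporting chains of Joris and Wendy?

Ozan

Joris's chain of managers is Ozan. Wendy's chain of managers is Nuri, Ozan. The first manager that appears in both chains is Ozan.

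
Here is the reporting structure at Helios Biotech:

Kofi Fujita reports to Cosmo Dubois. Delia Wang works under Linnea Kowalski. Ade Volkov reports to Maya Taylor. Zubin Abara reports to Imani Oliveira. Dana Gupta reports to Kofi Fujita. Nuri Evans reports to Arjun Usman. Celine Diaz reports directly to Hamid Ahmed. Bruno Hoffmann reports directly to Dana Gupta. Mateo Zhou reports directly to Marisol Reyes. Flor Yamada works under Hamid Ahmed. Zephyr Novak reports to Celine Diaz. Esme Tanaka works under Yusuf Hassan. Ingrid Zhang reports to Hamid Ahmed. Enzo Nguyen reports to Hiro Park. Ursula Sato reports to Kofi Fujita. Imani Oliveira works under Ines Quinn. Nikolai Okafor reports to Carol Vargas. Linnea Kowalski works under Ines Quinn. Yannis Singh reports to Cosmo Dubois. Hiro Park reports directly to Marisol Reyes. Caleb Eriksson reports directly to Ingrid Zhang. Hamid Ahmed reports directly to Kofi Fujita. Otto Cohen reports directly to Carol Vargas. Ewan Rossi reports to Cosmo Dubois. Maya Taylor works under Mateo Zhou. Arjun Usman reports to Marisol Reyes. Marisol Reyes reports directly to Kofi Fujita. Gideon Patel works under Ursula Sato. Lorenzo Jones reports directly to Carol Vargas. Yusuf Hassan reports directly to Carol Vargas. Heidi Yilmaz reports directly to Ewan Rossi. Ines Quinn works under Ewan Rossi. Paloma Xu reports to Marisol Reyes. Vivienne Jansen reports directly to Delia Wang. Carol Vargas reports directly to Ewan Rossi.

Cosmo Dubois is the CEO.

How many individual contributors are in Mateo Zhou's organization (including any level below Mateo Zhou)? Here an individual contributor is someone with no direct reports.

1

The only person in Mateo Zhou's organization with no one reporting to them is Ade Volkov. That is 1.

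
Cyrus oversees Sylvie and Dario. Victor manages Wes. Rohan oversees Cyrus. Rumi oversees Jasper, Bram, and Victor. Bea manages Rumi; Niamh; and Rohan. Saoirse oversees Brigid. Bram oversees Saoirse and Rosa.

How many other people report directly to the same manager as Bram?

2

Bram reports to Rumi. Rumi's other direct reports are Victor, Jasper — 2 peers.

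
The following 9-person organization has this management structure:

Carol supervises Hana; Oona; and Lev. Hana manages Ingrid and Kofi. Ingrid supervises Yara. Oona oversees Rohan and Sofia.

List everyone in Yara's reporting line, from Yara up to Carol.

Yara -> Ingrid -> Hana -> Carol

Yara reports to Ingrid. Ingrid reports to Hana. Hana reports to Carol. Carol is at the top.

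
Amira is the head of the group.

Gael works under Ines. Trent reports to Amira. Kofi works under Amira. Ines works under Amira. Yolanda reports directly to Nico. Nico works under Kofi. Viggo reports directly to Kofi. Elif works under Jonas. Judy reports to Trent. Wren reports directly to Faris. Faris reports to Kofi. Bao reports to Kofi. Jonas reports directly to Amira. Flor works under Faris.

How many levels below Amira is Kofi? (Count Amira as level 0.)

1

Chain from Kofi up to Amira: Kofi → Amira. That is 1 step up, so Kofi is 1 level below Amira.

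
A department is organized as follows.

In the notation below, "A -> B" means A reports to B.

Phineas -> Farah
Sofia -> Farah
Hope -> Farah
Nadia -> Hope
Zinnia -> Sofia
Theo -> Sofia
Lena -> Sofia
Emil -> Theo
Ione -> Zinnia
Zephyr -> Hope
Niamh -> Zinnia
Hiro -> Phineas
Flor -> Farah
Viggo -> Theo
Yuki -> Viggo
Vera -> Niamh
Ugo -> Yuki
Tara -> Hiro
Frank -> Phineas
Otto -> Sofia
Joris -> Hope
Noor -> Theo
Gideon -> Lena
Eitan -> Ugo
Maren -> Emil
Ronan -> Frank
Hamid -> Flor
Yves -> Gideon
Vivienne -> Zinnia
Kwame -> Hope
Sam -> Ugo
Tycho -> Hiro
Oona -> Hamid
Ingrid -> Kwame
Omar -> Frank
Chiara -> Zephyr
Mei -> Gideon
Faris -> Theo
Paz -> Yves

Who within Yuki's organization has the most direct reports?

Direct-report counts within Yuki's organization: Yuki has 1; Ugo has 2. The largest is 2, held by Ugo.

Ugo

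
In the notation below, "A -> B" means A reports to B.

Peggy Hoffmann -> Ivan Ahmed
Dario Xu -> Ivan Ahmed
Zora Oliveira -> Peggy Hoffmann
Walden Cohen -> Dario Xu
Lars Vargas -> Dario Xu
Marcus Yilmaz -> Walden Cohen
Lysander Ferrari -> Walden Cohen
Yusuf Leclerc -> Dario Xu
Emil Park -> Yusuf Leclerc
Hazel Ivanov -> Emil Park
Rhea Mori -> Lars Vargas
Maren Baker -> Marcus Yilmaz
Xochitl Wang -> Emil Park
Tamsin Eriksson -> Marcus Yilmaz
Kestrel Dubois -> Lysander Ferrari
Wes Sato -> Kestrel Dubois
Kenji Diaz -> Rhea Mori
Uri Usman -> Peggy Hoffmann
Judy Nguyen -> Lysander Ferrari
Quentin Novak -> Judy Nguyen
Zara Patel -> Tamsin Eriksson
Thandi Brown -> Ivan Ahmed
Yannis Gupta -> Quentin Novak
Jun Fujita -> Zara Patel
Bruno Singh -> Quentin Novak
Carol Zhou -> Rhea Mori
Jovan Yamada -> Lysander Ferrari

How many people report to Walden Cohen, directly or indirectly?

13

Walden Cohen directly manages Marcus Yilmaz, Lysander Ferrari. Under Marcus Yilmaz: Tamsin Eriksson, Zara Patel, Jun Fujita, Maren Baker (4). Under Lysander Ferrari: Jovan Yamada, Judy Nguyen, Quentin Novak, Bruno Singh, Yannis Gupta, Kestrel Dubois, Wes Sato (7). So Walden Cohen's organization is 2 direct reports plus everyone under them: 5 + 8 = 13.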